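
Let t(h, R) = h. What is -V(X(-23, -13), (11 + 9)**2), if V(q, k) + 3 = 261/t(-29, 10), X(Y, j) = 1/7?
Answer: 12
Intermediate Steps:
X(Y, j) = 1/7
V(q, k) = -12 (V(q, k) = -3 + 261/(-29) = -3 + 261*(-1/29) = -3 - 9 = -12)
-V(X(-23, -13), (11 + 9)**2) = -1*(-12) = 12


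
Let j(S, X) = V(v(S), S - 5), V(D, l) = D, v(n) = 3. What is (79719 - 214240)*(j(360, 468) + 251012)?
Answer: -33766788815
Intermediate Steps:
j(S, X) = 3
(79719 - 214240)*(j(360, 468) + 251012) = (79719 - 214240)*(3 + 251012) = -134521*251015 = -33766788815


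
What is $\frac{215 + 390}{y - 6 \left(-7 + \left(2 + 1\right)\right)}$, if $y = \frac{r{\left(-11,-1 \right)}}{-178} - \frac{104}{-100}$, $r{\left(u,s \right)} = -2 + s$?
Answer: $\frac{2692250}{111503} \approx 24.145$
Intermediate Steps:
$y = \frac{4703}{4450}$ ($y = \frac{-2 - 1}{-178} - \frac{104}{-100} = \left(-3\right) \left(- \frac{1}{178}\right) - - \frac{26}{25} = \frac{3}{178} + \frac{26}{25} = \frac{4703}{4450} \approx 1.0569$)
$\frac{215 + 390}{y - 6 \left(-7 + \left(2 + 1\right)\right)} = \frac{215 + 390}{\frac{4703}{4450} - 6 \left(-7 + \left(2 + 1\right)\right)} = \frac{605}{\frac{4703}{4450} - 6 \left(-7 + 3\right)} = \frac{605}{\frac{4703}{4450} - -24} = \frac{605}{\frac{4703}{4450} + 24} = \frac{605}{\frac{111503}{4450}} = 605 \cdot \frac{4450}{111503} = \frac{2692250}{111503}$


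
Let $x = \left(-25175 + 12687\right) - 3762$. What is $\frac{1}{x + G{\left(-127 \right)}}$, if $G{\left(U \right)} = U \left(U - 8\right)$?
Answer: $\frac{1}{895} \approx 0.0011173$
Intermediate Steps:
$G{\left(U \right)} = U \left(-8 + U\right)$
$x = -16250$ ($x = -12488 - 3762 = -16250$)
$\frac{1}{x + G{\left(-127 \right)}} = \frac{1}{-16250 - 127 \left(-8 - 127\right)} = \frac{1}{-16250 - -17145} = \frac{1}{-16250 + 17145} = \frac{1}{895}$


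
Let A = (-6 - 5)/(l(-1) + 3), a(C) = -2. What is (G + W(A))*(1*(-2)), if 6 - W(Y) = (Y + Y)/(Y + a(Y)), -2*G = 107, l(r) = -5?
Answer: 709/7 ≈ 101.29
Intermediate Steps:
G = -107/2 (G = -1/2*107 = -107/2 ≈ -53.500)
A = 11/2 (A = (-6 - 5)/(-5 + 3) = -11/(-2) = -11*(-1/2) = 11/2 ≈ 5.5000)
W(Y) = 6 - 2*Y/(-2 + Y) (W(Y) = 6 - (Y + Y)/(Y - 2) = 6 - 2*Y/(-2 + Y))
(G + W(A))*(1*(-2)) = (-107/2 + 4*(-3 + 11/2)/(-2 + 11/2))*(1*(-2)) = (-107/2 + 4*(5/2)/(7/2))*(-2) = (-107/2 + 4*(2/7)*(5/2))*(-2) = (-107/2 + 20/7)*(-2) = -709/14*(-2) = 709/7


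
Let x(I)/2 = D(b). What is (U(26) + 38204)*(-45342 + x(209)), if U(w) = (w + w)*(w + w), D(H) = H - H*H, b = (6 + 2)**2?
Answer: -2184732648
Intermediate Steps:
b = 64 (b = 8**2 = 64)
D(H) = H - H**2
U(w) = 4*w**2 (U(w) = (2*w)*(2*w) = 4*w**2)
x(I) = -8064 (x(I) = 2*(64*(1 - 1*64)) = 2*(64*(1 - 64)) = 2*(64*(-63)) = 2*(-4032) = -8064)
(U(26) + 38204)*(-45342 + x(209)) = (4*26**2 + 38204)*(-45342 - 8064) = (4*676 + 38204)*(-53406) = (2704 + 38204)*(-53406) = 40908*(-53406) = -2184732648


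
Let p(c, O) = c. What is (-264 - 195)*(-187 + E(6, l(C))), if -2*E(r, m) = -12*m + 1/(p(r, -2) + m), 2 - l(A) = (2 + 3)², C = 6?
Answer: 298323/2 ≈ 1.4916e+5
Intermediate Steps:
l(A) = -23 (l(A) = 2 - (2 + 3)² = 2 - 1*5² = 2 - 1*25 = 2 - 25 = -23)
E(r, m) = 6*m - 1/(2*(m + r)) (E(r, m) = -(-12*m + 1/(r + m))/2 = -(-12*m + 1/(m + r))/2 = -(1/(m + r) - 12*m)/2 = 6*m - 1/(2*(m + r)))
(-264 - 195)*(-187 + E(6, l(C))) = (-264 - 195)*(-187 + (-½ + 6*(-23)² + 6*(-23)*6)/(-23 + 6)) = -459*(-187 + (-½ + 6*529 - 828)/(-17)) = -459*(-187 - (-½ + 3174 - 828)/17) = -459*(-187 - 1/17*4691/2) = -459*(-187 - 4691/34) = -459*(-11049/34) = 298323/2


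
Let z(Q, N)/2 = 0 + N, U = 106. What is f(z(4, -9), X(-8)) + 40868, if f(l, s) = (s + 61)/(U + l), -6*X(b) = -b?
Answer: 10789331/264 ≈ 40869.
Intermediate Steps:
X(b) = b/6 (X(b) = -(-1)*b/6 = b/6)
z(Q, N) = 2*N (z(Q, N) = 2*(0 + N) = 2*N)
f(l, s) = (61 + s)/(106 + l) (f(l, s) = (s + 61)/(106 + l) = (61 + s)/(106 + l))
f(z(4, -9), X(-8)) + 40868 = (61 + (⅙)*(-8))/(106 + 2*(-9)) + 40868 = (61 - 4/3)/(106 - 18) + 40868 = (179/3)/88 + 40868 = (1/88)*(179/3) + 40868 = 179/264 + 40868 = 10789331/264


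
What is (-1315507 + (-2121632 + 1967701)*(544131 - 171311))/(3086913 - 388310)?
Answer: -57389870927/2698603 ≈ -21267.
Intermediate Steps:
(-1315507 + (-2121632 + 1967701)*(544131 - 171311))/(3086913 - 388310) = (-1315507 - 153931*372820)/2698603 = (-1315507 - 57388555420)*(1/2698603) = -57389870927*1/2698603 = -57389870927/2698603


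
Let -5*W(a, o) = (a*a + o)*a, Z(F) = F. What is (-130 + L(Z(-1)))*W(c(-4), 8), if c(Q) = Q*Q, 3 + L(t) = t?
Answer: 566016/5 ≈ 1.1320e+5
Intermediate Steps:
L(t) = -3 + t
c(Q) = Q²
W(a, o) = -a*(o + a²)/5 (W(a, o) = -(a*a + o)*a/5 = -(a² + o)*a/5 = -(o + a²)*a/5 = -a*(o + a²)/5)
(-130 + L(Z(-1)))*W(c(-4), 8) = (-130 + (-3 - 1))*(-⅕*(-4)²*(8 + ((-4)²)²)) = (-130 - 4)*(-⅕*16*(8 + 16²)) = -(-134)*16*(8 + 256)/5 = -(-134)*16*264/5 = -134*(-4224/5) = 566016/5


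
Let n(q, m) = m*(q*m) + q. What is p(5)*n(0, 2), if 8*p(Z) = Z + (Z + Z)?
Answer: 0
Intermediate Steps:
n(q, m) = q + q*m² (n(q, m) = m*(m*q) + q = q*m² + q = q + q*m²)
p(Z) = 3*Z/8 (p(Z) = (Z + (Z + Z))/8 = (Z + 2*Z)/8 = (3*Z)/8 = 3*Z/8)
p(5)*n(0, 2) = ((3/8)*5)*(0*(1 + 2²)) = 15*(0*(1 + 4))/8 = 15*(0*5)/8 = (15/8)*0 = 0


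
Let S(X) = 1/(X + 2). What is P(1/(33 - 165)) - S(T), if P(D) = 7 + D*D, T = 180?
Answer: 11090467/1585584 ≈ 6.9946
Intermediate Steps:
S(X) = 1/(2 + X)
P(D) = 7 + D²
P(1/(33 - 165)) - S(T) = (7 + (1/(33 - 165))²) - 1/(2 + 180) = (7 + (1/(-132))²) - 1/182 = (7 + (-1/132)²) - 1*1/182 = (7 + 1/17424) - 1/182 = 121969/17424 - 1/182 = 11090467/1585584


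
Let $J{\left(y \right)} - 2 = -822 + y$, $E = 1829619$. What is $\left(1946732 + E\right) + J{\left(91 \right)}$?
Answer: $3775622$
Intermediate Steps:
$J{\left(y \right)} = -820 + y$ ($J{\left(y \right)} = 2 + \left(-822 + y\right) = -820 + y$)
$\left(1946732 + E\right) + J{\left(91 \right)} = \left(1946732 + 1829619\right) + \left(-820 + 91\right) = 3776351 - 729 = 3775622$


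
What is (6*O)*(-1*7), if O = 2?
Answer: -84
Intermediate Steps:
(6*O)*(-1*7) = (6*2)*(-1*7) = 12*(-7) = -84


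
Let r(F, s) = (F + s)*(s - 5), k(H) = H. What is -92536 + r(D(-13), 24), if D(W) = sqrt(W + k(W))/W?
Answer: -92080 - 19*I*sqrt(26)/13 ≈ -92080.0 - 7.4524*I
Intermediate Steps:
D(W) = sqrt(2)/sqrt(W) (D(W) = sqrt(W + W)/W = sqrt(2*W)/W = (sqrt(2)*sqrt(W))/W = sqrt(2)/sqrt(W))
r(F, s) = (-5 + s)*(F + s) (r(F, s) = (F + s)*(-5 + s) = (-5 + s)*(F + s))
-92536 + r(D(-13), 24) = -92536 + (24**2 - 5*sqrt(2)/sqrt(-13) - 5*24 + (sqrt(2)/sqrt(-13))*24) = -92536 + (576 - 5*sqrt(2)*(-I*sqrt(13)/13) - 120 + (sqrt(2)*(-I*sqrt(13)/13))*24) = -92536 + (576 - (-5)*I*sqrt(26)/13 - 120 - I*sqrt(26)/13*24) = -92536 + (576 + 5*I*sqrt(26)/13 - 120 - 24*I*sqrt(26)/13) = -92536 + (456 - 19*I*sqrt(26)/13) = -92080 - 19*I*sqrt(26)/13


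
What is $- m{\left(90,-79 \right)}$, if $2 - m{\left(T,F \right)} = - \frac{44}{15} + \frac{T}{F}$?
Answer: $- \frac{7196}{1185} \approx -6.0726$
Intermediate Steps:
$m{\left(T,F \right)} = \frac{74}{15} - \frac{T}{F}$ ($m{\left(T,F \right)} = 2 - \left(- \frac{44}{15} + \frac{T}{F}\right) = 2 + \left(\frac{44}{15} - \frac{T}{F}\right) = \frac{74}{15} - \frac{T}{F}$)
$- m{\left(90,-79 \right)} = - (\frac{74}{15} - \frac{90}{-79}) = - (\frac{74}{15} - 90 \left(- \frac{1}{79}\right)) = - (\frac{74}{15} + \frac{90}{79}) = \left(-1\right) \frac{7196}{1185} = - \frac{7196}{1185}$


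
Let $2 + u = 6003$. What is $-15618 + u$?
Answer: $-9617$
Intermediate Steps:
$u = 6001$ ($u = -2 + 6003 = 6001$)
$-15618 + u = -15618 + 6001 = -9617$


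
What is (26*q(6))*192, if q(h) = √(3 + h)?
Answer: 14976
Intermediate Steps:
(26*q(6))*192 = (26*√(3 + 6))*192 = (26*√9)*192 = (26*3)*192 = 78*192 = 14976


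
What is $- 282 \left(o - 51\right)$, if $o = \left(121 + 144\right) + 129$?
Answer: $-96726$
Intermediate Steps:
$o = 394$ ($o = 265 + 129 = 394$)
$- 282 \left(o - 51\right) = - 282 \left(394 - 51\right) = \left(-282\right) 343 = -96726$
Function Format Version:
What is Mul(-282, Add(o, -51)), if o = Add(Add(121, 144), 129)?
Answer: -96726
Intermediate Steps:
o = 394 (o = Add(265, 129) = 394)
Mul(-282, Add(o, -51)) = Mul(-282, Add(394, -51)) = Mul(-282, 343) = -96726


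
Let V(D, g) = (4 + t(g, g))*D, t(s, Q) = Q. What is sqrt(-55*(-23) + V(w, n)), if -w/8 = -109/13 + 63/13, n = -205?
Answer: I*sqrt(747799)/13 ≈ 66.52*I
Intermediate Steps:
w = 368/13 (w = -8*(-109/13 + 63/13) = -8*(-46/13) = 368/13 ≈ 28.308)
V(D, g) = D*(4 + g) (V(D, g) = (4 + g)*D = D*(4 + g))
sqrt(-55*(-23) + V(w, n)) = sqrt(-55*(-23) + 368*(4 - 205)/13) = sqrt(1265 + (368/13)*(-201)) = sqrt(1265 - 73968/13) = sqrt(-57523/13) = I*sqrt(747799)/13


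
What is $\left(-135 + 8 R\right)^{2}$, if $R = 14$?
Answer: $529$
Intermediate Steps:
$\left(-135 + 8 R\right)^{2} = \left(-135 + 8 \cdot 14\right)^{2} = \left(-135 + 112\right)^{2} = \left(-23\right)^{2} = 529$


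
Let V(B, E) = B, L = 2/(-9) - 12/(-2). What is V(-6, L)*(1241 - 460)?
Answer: -4686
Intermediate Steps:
L = 52/9 (L = 2*(-⅑) - 12*(-½) = -2/9 + 6 = 52/9 ≈ 5.7778)
V(-6, L)*(1241 - 460) = -6*(1241 - 460) = -6*781 = -4686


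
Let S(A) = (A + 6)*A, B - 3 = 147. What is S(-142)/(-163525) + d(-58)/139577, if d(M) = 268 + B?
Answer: -2627157574/22824328925 ≈ -0.11510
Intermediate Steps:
B = 150 (B = 3 + 147 = 150)
d(M) = 418 (d(M) = 268 + 150 = 418)
S(A) = A*(6 + A) (S(A) = (6 + A)*A = A*(6 + A))
S(-142)/(-163525) + d(-58)/139577 = -142*(6 - 142)/(-163525) + 418/139577 = -142*(-136)*(-1/163525) + 418*(1/139577) = 19312*(-1/163525) + 418/139577 = -19312/163525 + 418/139577 = -2627157574/22824328925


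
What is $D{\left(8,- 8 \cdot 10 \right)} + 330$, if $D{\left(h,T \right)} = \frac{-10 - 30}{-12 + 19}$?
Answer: $\frac{2270}{7} \approx 324.29$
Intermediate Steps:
$D{\left(h,T \right)} = - \frac{40}{7}$
$D{\left(8,- 8 \cdot 10 \right)} + 330 = - \frac{40}{7} + 330 = \frac{2270}{7}$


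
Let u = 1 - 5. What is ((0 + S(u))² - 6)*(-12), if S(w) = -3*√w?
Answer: 504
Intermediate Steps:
u = -4
((0 + S(u))² - 6)*(-12) = ((0 - 6*I)² - 6)*(-12) = ((-6*I)² - 6)*(-12) = (-36 - 6)*(-12) = -42*(-12) = 504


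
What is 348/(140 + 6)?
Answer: 174/73 ≈ 2.3836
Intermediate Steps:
348/(140 + 6) = 348/146 = (1/146)*348 = 174/73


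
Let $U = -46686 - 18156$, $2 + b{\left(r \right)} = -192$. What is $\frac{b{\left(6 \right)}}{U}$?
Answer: $\frac{97}{32421} \approx 0.0029919$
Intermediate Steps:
$b{\left(r \right)} = -194$ ($b{\left(r \right)} = -2 - 192 = -194$)
$U = -64842$
$\frac{b{\left(6 \right)}}{U} = - \frac{194}{-64842} = \left(-194\right) \left(- \frac{1}{64842}\right) = \frac{97}{32421}$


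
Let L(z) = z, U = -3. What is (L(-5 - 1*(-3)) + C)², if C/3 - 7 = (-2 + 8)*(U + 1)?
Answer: 289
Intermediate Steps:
C = -15 (C = 21 + 3*((-2 + 8)*(-3 + 1)) = 21 + 3*(6*(-2)) = 21 + 3*(-12) = 21 - 36 = -15)
(L(-5 - 1*(-3)) + C)² = ((-5 - 1*(-3)) - 15)² = ((-5 + 3) - 15)² = (-2 - 15)² = (-17)² = 289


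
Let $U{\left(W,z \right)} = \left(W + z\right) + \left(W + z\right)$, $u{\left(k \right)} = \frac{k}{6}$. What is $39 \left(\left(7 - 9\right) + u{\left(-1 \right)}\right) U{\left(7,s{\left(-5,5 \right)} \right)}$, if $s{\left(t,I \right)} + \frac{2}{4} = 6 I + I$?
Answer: $- \frac{14027}{2} \approx -7013.5$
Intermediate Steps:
$u{\left(k \right)} = \frac{k}{6}$ ($u{\left(k \right)} = k \frac{1}{6} = \frac{k}{6}$)
$s{\left(t,I \right)} = - \frac{1}{2} + 7 I$ ($s{\left(t,I \right)} = - \frac{1}{2} + \left(6 I + I\right) = - \frac{1}{2} + 7 I$)
$U{\left(W,z \right)} = 2 W + 2 z$
$39 \left(\left(7 - 9\right) + u{\left(-1 \right)}\right) U{\left(7,s{\left(-5,5 \right)} \right)} = 39 \left(\left(7 - 9\right) + \frac{1}{6} \left(-1\right)\right) \left(2 \cdot 7 + 2 \left(- \frac{1}{2} + 7 \cdot 5\right)\right) = 39 \left(-2 - \frac{1}{6}\right) \left(14 + 2 \left(- \frac{1}{2} + 35\right)\right) = 39 \left(- \frac{13}{6}\right) \left(14 + 2 \cdot \frac{69}{2}\right) = - \frac{169 \left(14 + 69\right)}{2} = \left(- \frac{169}{2}\right) 83 = - \frac{14027}{2}$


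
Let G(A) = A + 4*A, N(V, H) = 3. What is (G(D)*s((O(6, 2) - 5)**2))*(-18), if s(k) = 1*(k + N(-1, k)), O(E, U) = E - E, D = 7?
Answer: -17640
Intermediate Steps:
O(E, U) = 0
G(A) = 5*A
s(k) = 3 + k (s(k) = 1*(k + 3) = 1*(3 + k) = 3 + k)
(G(D)*s((O(6, 2) - 5)**2))*(-18) = ((5*7)*(3 + (0 - 5)**2))*(-18) = (35*(3 + (-5)**2))*(-18) = (35*(3 + 25))*(-18) = (35*28)*(-18) = 980*(-18) = -17640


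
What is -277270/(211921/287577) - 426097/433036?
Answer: -34528854396064777/91769422156 ≈ -3.7626e+5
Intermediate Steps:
-277270/(211921/287577) - 426097/433036 = -277270/(211921*(1/287577)) - 426097*1/433036 = -277270/211921/287577 - 426097/433036 = -277270*287577/211921 - 426097/433036 = -79736474790/211921 - 426097/433036 = -34528854396064777/91769422156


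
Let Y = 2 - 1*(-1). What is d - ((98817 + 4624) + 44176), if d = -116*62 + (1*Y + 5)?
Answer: -154801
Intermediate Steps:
Y = 3 (Y = 2 + 1 = 3)
d = -7184 (d = -116*62 + (1*3 + 5) = -7192 + (3 + 5) = -7192 + 8 = -7184)
d - ((98817 + 4624) + 44176) = -7184 - ((98817 + 4624) + 44176) = -7184 - (103441 + 44176) = -7184 - 1*147617 = -7184 - 147617 = -154801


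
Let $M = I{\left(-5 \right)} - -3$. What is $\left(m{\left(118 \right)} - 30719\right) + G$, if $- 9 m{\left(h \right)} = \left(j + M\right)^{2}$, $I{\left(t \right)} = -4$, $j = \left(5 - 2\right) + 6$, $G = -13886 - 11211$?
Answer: $- \frac{502408}{9} \approx -55823.0$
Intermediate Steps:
$G = -25097$ ($G = -13886 - 11211 = -25097$)
$j = 9$ ($j = 3 + 6 = 9$)
$M = -1$ ($M = -4 - -3 = -4 + 3 = -1$)
$m{\left(h \right)} = - \frac{64}{9}$ ($m{\left(h \right)} = - \frac{\left(9 - 1\right)^{2}}{9} = - \frac{8^{2}}{9} = \left(- \frac{1}{9}\right) 64 = - \frac{64}{9}$)
$\left(m{\left(118 \right)} - 30719\right) + G = \left(- \frac{64}{9} - 30719\right) - 25097 = - \frac{276535}{9} - 25097 = - \frac{502408}{9}$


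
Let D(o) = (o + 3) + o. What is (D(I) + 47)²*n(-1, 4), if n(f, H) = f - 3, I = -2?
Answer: -8464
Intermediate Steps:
n(f, H) = -3 + f
D(o) = 3 + 2*o (D(o) = (3 + o) + o = 3 + 2*o)
(D(I) + 47)²*n(-1, 4) = ((3 + 2*(-2)) + 47)²*(-3 - 1) = ((3 - 4) + 47)²*(-4) = (-1 + 47)²*(-4) = 46²*(-4) = 2116*(-4) = -8464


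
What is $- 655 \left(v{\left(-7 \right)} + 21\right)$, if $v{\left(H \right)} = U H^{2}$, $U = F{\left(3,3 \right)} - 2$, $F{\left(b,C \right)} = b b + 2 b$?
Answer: $-430990$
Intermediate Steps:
$F{\left(b,C \right)} = b^{2} + 2 b$
$U = 13$ ($U = 3 \left(2 + 3\right) - 2 = 3 \cdot 5 - 2 = 15 - 2 = 13$)
$v{\left(H \right)} = 13 H^{2}$
$- 655 \left(v{\left(-7 \right)} + 21\right) = - 655 \left(13 \left(-7\right)^{2} + 21\right) = - 655 \left(13 \cdot 49 + 21\right) = - 655 \left(637 + 21\right) = \left(-655\right) 658 = -430990$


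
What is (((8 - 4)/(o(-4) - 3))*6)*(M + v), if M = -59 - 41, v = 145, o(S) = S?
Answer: -1080/7 ≈ -154.29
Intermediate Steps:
M = -100
(((8 - 4)/(o(-4) - 3))*6)*(M + v) = (((8 - 4)/(-4 - 3))*6)*(-100 + 145) = ((4/(-7))*6)*45 = ((4*(-1/7))*6)*45 = -4/7*6*45 = -24/7*45 = -1080/7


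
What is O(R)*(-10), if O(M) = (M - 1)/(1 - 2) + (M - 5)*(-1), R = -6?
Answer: -180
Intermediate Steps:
O(M) = 6 - 2*M (O(M) = (-1 + M)/(-1) + (-5 + M)*(-1) = (-1 + M)*(-1) + (5 - M) = (1 - M) + (5 - M) = 6 - 2*M)
O(R)*(-10) = (6 - 2*(-6))*(-10) = (6 + 12)*(-10) = 18*(-10) = -180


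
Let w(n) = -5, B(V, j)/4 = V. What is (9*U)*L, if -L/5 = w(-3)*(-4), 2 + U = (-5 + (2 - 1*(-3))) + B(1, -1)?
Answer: -1800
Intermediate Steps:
B(V, j) = 4*V
U = 2 (U = -2 + ((-5 + (2 - 1*(-3))) + 4*1) = -2 + ((-5 + (2 + 3)) + 4) = -2 + ((-5 + 5) + 4) = -2 + (0 + 4) = -2 + 4 = 2)
L = -100 (L = -(-25)*(-4) = -5*20 = -100)
(9*U)*L = (9*2)*(-100) = 18*(-100) = -1800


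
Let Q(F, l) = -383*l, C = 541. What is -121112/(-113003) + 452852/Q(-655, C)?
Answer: -26078864820/23414560609 ≈ -1.1138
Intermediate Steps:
-121112/(-113003) + 452852/Q(-655, C) = -121112/(-113003) + 452852/((-383*541)) = -121112*(-1/113003) + 452852/(-207203) = 121112/113003 + 452852*(-1/207203) = 121112/113003 - 452852/207203 = -26078864820/23414560609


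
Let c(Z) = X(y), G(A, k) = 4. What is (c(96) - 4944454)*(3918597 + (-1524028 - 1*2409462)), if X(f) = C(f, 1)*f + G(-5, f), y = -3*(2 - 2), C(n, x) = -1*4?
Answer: 73637693850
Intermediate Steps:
C(n, x) = -4
y = 0 (y = -3*0 = 0)
X(f) = 4 - 4*f (X(f) = -4*f + 4 = 4 - 4*f)
c(Z) = 4 (c(Z) = 4 - 4*0 = 4 + 0 = 4)
(c(96) - 4944454)*(3918597 + (-1524028 - 1*2409462)) = (4 - 4944454)*(3918597 + (-1524028 - 1*2409462)) = -4944450*(3918597 + (-1524028 - 2409462)) = -4944450*(3918597 - 3933490) = -4944450*(-14893) = 73637693850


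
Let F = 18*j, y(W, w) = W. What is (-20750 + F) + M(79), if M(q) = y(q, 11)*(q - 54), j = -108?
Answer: -20719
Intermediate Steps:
F = -1944 (F = 18*(-108) = -1944)
M(q) = q*(-54 + q) (M(q) = q*(q - 54) = q*(-54 + q))
(-20750 + F) + M(79) = (-20750 - 1944) + 79*(-54 + 79) = -22694 + 79*25 = -22694 + 1975 = -20719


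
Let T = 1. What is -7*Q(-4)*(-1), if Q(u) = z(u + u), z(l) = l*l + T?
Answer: 455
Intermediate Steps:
z(l) = 1 + l² (z(l) = l*l + 1 = l² + 1 = 1 + l²)
Q(u) = 1 + 4*u² (Q(u) = 1 + (u + u)² = 1 + (2*u)² = 1 + 4*u²)
-7*Q(-4)*(-1) = -7*(1 + 4*(-4)²)*(-1) = -7*(1 + 4*16)*(-1) = -7*(1 + 64)*(-1) = -7*65*(-1) = -455*(-1) = 455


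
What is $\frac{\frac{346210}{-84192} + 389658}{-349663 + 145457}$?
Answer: $- \frac{16402870063}{8596255776} \approx -1.9081$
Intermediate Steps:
$\frac{\frac{346210}{-84192} + 389658}{-349663 + 145457} = \frac{346210 \left(- \frac{1}{84192}\right) + 389658}{-204206} = \left(- \frac{173105}{42096} + 389658\right) \left(- \frac{1}{204206}\right) = \frac{16402870063}{42096} \left(- \frac{1}{204206}\right) = - \frac{16402870063}{8596255776}$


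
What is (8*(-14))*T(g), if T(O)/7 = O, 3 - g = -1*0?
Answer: -2352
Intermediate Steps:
g = 3 (g = 3 - (-1)*0 = 3 - 1*0 = 3 + 0 = 3)
T(O) = 7*O
(8*(-14))*T(g) = (8*(-14))*(7*3) = -112*21 = -2352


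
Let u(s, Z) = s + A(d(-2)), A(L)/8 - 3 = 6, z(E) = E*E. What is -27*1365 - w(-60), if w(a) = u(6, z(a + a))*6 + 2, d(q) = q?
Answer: -37325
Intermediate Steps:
z(E) = E**2
A(L) = 72 (A(L) = 24 + 8*6 = 24 + 48 = 72)
u(s, Z) = 72 + s (u(s, Z) = s + 72 = 72 + s)
w(a) = 470 (w(a) = (72 + 6)*6 + 2 = 78*6 + 2 = 468 + 2 = 470)
-27*1365 - w(-60) = -27*1365 - 1*470 = -36855 - 470 = -37325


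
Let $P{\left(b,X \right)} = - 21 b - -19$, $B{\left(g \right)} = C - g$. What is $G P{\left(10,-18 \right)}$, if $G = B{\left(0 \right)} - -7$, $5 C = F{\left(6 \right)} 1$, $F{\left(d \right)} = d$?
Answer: $- \frac{7831}{5} \approx -1566.2$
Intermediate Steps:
$C = \frac{6}{5}$ ($C = \frac{6 \cdot 1}{5} = \frac{1}{5} \cdot 6 = \frac{6}{5} \approx 1.2$)
$B{\left(g \right)} = \frac{6}{5} - g$
$G = \frac{41}{5}$ ($G = \left(\frac{6}{5} - 0\right) - -7 = \left(\frac{6}{5} + 0\right) + 7 = \frac{6}{5} + 7 = \frac{41}{5} \approx 8.2$)
$P{\left(b,X \right)} = 19 - 21 b$ ($P{\left(b,X \right)} = - 21 b + 19 = 19 - 21 b$)
$G P{\left(10,-18 \right)} = \frac{41 \left(19 - 210\right)}{5} = \frac{41}{5} \left(-191\right) = - \frac{7831}{5}$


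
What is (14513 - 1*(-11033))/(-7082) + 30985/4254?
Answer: 55381543/15063414 ≈ 3.6766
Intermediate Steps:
(14513 - 1*(-11033))/(-7082) + 30985/4254 = (14513 + 11033)*(-1/7082) + 30985*(1/4254) = 25546*(-1/7082) + 30985/4254 = -12773/3541 + 30985/4254 = 55381543/15063414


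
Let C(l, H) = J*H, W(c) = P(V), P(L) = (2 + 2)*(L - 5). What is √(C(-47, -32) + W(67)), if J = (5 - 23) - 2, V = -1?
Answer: 2*√154 ≈ 24.819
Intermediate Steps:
P(L) = -20 + 4*L (P(L) = 4*(-5 + L) = -20 + 4*L)
J = -20 (J = -18 - 2 = -20)
W(c) = -24 (W(c) = -20 + 4*(-1) = -20 - 4 = -24)
C(l, H) = -20*H
√(C(-47, -32) + W(67)) = √(-20*(-32) - 24) = √(640 - 24) = √616 = 2*√154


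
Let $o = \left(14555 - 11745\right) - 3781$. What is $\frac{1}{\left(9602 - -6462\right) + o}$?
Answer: $\frac{1}{15093} \approx 6.6256 \cdot 10^{-5}$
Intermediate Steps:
$o = -971$ ($o = 2810 - 3781 = -971$)
$\frac{1}{\left(9602 - -6462\right) + o} = \frac{1}{\left(9602 - -6462\right) - 971} = \frac{1}{\left(9602 + 6462\right) - 971} = \frac{1}{16064 - 971} = \frac{1}{15093}$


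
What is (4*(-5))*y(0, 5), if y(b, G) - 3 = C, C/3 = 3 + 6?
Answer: -600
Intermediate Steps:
C = 27 (C = 3*(3 + 6) = 3*9 = 27)
y(b, G) = 30 (y(b, G) = 3 + 27 = 30)
(4*(-5))*y(0, 5) = (4*(-5))*30 = -20*30 = -600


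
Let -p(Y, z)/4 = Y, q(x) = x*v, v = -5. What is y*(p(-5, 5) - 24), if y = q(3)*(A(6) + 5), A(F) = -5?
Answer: 0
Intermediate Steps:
q(x) = -5*x (q(x) = x*(-5) = -5*x)
p(Y, z) = -4*Y
y = 0 (y = (-5*3)*(-5 + 5) = -15*0 = 0)
y*(p(-5, 5) - 24) = 0*(-4*(-5) - 24) = 0*(20 - 24) = 0*(-4) = 0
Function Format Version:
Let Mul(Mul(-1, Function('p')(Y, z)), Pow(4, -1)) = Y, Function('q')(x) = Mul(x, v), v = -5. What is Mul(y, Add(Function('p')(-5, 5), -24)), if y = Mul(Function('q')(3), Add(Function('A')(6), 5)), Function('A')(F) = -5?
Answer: 0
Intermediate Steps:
Function('q')(x) = Mul(-5, x) (Function('q')(x) = Mul(x, -5) = Mul(-5, x))
Function('p')(Y, z) = Mul(-4, Y)
y = 0 (y = Mul(Mul(-5, 3), Add(-5, 5)) = Mul(-15, 0) = 0)
Mul(y, Add(Function('p')(-5, 5), -24)) = Mul(0, Add(Mul(-4, -5), -24)) = Mul(0, Add(20, -24)) = Mul(0, -4) = 0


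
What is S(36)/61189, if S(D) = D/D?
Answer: 1/61189 ≈ 1.6343e-5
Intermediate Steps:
S(D) = 1
S(36)/61189 = 1/61189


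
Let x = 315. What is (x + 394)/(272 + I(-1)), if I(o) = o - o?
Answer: 709/272 ≈ 2.6066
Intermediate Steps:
I(o) = 0
(x + 394)/(272 + I(-1)) = (315 + 394)/(272 + 0) = 709/272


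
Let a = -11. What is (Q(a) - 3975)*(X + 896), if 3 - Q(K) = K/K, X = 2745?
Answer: -14465693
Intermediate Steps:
Q(K) = 2 (Q(K) = 3 - K/K = 3 - 1*1 = 3 - 1 = 2)
(Q(a) - 3975)*(X + 896) = (2 - 3975)*(2745 + 896) = -3973*3641 = -14465693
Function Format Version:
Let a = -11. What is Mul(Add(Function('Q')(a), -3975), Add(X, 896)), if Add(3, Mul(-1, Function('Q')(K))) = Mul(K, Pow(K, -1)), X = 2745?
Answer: -14465693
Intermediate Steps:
Function('Q')(K) = 2 (Function('Q')(K) = Add(3, Mul(-1, Mul(K, Pow(K, -1)))) = Add(3, Mul(-1, 1)) = Add(3, -1) = 2)
Mul(Add(Function('Q')(a), -3975), Add(X, 896)) = Mul(Add(2, -3975), Add(2745, 896)) = Mul(-3973, 3641) = -14465693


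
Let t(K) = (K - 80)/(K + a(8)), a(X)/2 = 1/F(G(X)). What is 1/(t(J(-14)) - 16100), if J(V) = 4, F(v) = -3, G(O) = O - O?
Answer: -5/80614 ≈ -6.2024e-5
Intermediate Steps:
G(O) = 0
a(X) = -⅔ (a(X) = 2/(-3) = 2*(-⅓) = -⅔)
t(K) = (-80 + K)/(-⅔ + K) (t(K) = (K - 80)/(K - ⅔) = (-80 + K)/(-⅔ + K))
1/(t(J(-14)) - 16100) = 1/(3*(-80 + 4)/(-2 + 3*4) - 16100) = 1/(3*(-76)/(-2 + 12) - 16100) = 1/(3*(-76)/10 - 16100) = 1/(3*(⅒)*(-76) - 16100) = 1/(-114/5 - 16100) = 1/(-80614/5) = -5/80614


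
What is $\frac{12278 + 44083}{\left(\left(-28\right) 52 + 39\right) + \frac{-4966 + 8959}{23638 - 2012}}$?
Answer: $- \frac{110805726}{2785459} \approx -39.78$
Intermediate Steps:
$\frac{12278 + 44083}{\left(\left(-28\right) 52 + 39\right) + \frac{-4966 + 8959}{23638 - 2012}} = \frac{56361}{\left(-1456 + 39\right) + \frac{3993}{21626}} = \frac{56361}{-1417 + 3993 \cdot \frac{1}{21626}} = \frac{56361}{-1417 + \frac{363}{1966}} = \frac{56361}{- \frac{2785459}{1966}} = 56361 \left(- \frac{1966}{2785459}\right) = - \frac{110805726}{2785459}$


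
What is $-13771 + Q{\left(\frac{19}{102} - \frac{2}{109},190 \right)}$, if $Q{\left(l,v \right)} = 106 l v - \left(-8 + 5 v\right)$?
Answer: $- \frac{62988877}{5559} \approx -11331.0$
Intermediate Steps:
$Q{\left(l,v \right)} = 8 - 5 v + 106 l v$ ($Q{\left(l,v \right)} = 106 l v - \left(-8 + 5 v\right) = 8 - 5 v + 106 l v$)
$-13771 + Q{\left(\frac{19}{102} - \frac{2}{109},190 \right)} = -13771 + \left(8 - 950 + 106 \left(\frac{19}{102} - \frac{2}{109}\right) 190\right) = -13771 + \left(8 - 950 + 106 \cdot \frac{1867}{11118} \cdot 190\right) = -13771 + \left(8 - 950 + \frac{18800690}{5559}\right) = -13771 + \frac{13564112}{5559} = - \frac{62988877}{5559}$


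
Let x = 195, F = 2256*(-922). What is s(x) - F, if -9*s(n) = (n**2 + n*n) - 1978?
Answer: 18646216/9 ≈ 2.0718e+6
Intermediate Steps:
F = -2080032
s(n) = 1978/9 - 2*n**2/9 (s(n) = -((n**2 + n*n) - 1978)/9 = -((n**2 + n**2) - 1978)/9 = -(2*n**2 - 1978)/9 = -(-1978 + 2*n**2)/9 = 1978/9 - 2*n**2/9)
s(x) - F = (1978/9 - 2/9*195**2) - 1*(-2080032) = (1978/9 - 2/9*38025) + 2080032 = (1978/9 - 8450) + 2080032 = -74072/9 + 2080032 = 18646216/9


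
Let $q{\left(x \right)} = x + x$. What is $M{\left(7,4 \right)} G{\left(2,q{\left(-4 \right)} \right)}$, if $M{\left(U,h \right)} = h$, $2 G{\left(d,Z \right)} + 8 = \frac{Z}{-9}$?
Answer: $- \frac{128}{9} \approx -14.222$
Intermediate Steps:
$q{\left(x \right)} = 2 x$
$G{\left(d,Z \right)} = -4 - \frac{Z}{18}$ ($G{\left(d,Z \right)} = -4 + \frac{Z \frac{1}{-9}}{2} = -4 + \frac{Z \left(- \frac{1}{9}\right)}{2} = -4 + \frac{\left(- \frac{1}{9}\right) Z}{2} = -4 - \frac{Z}{18}$)
$M{\left(7,4 \right)} G{\left(2,q{\left(-4 \right)} \right)} = 4 \left(-4 - \frac{2 \left(-4\right)}{18}\right) = 4 \left(-4 - - \frac{4}{9}\right) = 4 \left(-4 + \frac{4}{9}\right) = 4 \left(- \frac{32}{9}\right) = - \frac{128}{9}$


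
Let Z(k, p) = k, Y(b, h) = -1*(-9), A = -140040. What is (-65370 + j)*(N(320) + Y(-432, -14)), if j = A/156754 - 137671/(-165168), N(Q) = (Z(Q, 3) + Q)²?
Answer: -11181529795724874007/417592656 ≈ -2.6776e+10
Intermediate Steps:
Y(b, h) = 9
N(Q) = 4*Q² (N(Q) = (Q + Q)² = (2*Q)² = 4*Q²)
j = -24994303/417592656 (j = -140040/156754 - 137671/(-165168) = -140040*1/156754 - 137671*(-1/165168) = -70020/78377 + 4441/5328 = -24994303/417592656 ≈ -0.059853)
(-65370 + j)*(N(320) + Y(-432, -14)) = (-65370 - 24994303/417592656)*(4*320² + 9) = -27298056917023*(4*102400 + 9)/417592656 = -27298056917023*(409600 + 9)/417592656 = -27298056917023/417592656*409609 = -11181529795724874007/417592656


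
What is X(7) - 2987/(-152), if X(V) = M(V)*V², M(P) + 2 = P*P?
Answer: 353043/152 ≈ 2322.7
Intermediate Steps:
M(P) = -2 + P² (M(P) = -2 + P*P = -2 + P²)
X(V) = V²*(-2 + V²) (X(V) = (-2 + V²)*V² = V²*(-2 + V²))
X(7) - 2987/(-152) = 7²*(-2 + 7²) - 2987/(-152) = 49*(-2 + 49) - 2987*(-1)/152 = 49*47 - 103*(-29/152) = 2303 + 2987/152 = 353043/152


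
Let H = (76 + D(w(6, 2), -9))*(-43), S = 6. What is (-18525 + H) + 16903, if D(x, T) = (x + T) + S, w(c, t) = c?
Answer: -5019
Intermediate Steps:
D(x, T) = 6 + T + x (D(x, T) = (x + T) + 6 = (T + x) + 6 = 6 + T + x)
H = -3397 (H = (76 + (6 - 9 + 6))*(-43) = (76 + 3)*(-43) = 79*(-43) = -3397)
(-18525 + H) + 16903 = (-18525 - 3397) + 16903 = -21922 + 16903 = -5019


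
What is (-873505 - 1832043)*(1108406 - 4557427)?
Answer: 9331491868508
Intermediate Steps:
(-873505 - 1832043)*(1108406 - 4557427) = -2705548*(-3449021) = 9331491868508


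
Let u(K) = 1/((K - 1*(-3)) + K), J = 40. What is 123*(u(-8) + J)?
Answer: 63837/13 ≈ 4910.5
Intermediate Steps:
u(K) = 1/(3 + 2*K) (u(K) = 1/((K + 3) + K) = 1/((3 + K) + K) = 1/(3 + 2*K))
123*(u(-8) + J) = 123*(1/(3 + 2*(-8)) + 40) = 123*(1/(3 - 16) + 40) = 123*(1/(-13) + 40) = 123*(-1/13 + 40) = 123*(519/13) = 63837/13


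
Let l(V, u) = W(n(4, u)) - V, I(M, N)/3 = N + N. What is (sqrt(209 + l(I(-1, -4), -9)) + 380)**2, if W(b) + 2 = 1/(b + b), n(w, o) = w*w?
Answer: (3040 + sqrt(14786))**2/64 ≈ 1.5618e+5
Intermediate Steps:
n(w, o) = w**2
W(b) = -2 + 1/(2*b) (W(b) = -2 + 1/(b + b) = -2 + 1/(2*b))
I(M, N) = 6*N (I(M, N) = 3*(N + N) = 3*(2*N) = 6*N)
l(V, u) = -63/32 - V (l(V, u) = (-2 + 1/(2*(4**2))) - V = (-2 + (1/2)/16) - V = (-2 + (1/2)*(1/16)) - V = (-2 + 1/32) - V = -63/32 - V)
(sqrt(209 + l(I(-1, -4), -9)) + 380)**2 = (sqrt(209 + (-63/32 - 6*(-4))) + 380)**2 = (sqrt(209 + (-63/32 - 1*(-24))) + 380)**2 = (sqrt(209 + (-63/32 + 24)) + 380)**2 = (sqrt(209 + 705/32) + 380)**2 = (sqrt(7393/32) + 380)**2 = (sqrt(14786)/8 + 380)**2 = (380 + sqrt(14786)/8)**2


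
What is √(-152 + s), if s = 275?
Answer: √123 ≈ 11.091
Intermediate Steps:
√(-152 + s) = √(-152 + 275) = √123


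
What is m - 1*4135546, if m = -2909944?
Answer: -7045490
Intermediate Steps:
m - 1*4135546 = -2909944 - 1*4135546 = -2909944 - 4135546 = -7045490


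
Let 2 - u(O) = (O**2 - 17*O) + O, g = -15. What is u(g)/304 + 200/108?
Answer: 2699/8208 ≈ 0.32883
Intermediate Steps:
u(O) = 2 - O**2 + 16*O (u(O) = 2 - ((O**2 - 17*O) + O) = 2 - (O**2 - 16*O) = 2 + (-O**2 + 16*O) = 2 - O**2 + 16*O)
u(g)/304 + 200/108 = (2 - 1*(-15)**2 + 16*(-15))/304 + 200/108 = (2 - 1*225 - 240)*(1/304) + 200*(1/108) = (2 - 225 - 240)*(1/304) + 50/27 = -463*1/304 + 50/27 = -463/304 + 50/27 = 2699/8208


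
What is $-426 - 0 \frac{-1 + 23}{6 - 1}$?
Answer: $-426$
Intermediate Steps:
$-426 - 0 \frac{-1 + 23}{6 - 1} = -426 - 0 \cdot \frac{22}{5} = -426 - 0 = -426 + 0 = -426$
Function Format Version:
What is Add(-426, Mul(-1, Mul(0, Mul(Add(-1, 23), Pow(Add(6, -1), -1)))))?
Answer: -426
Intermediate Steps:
Add(-426, Mul(-1, Mul(0, Mul(Add(-1, 23), Pow(Add(6, -1), -1))))) = Add(-426, Mul(-1, Mul(0, Mul(22, Pow(5, -1))))) = Add(-426, Mul(-1, Mul(0, Mul(22, Rational(1, 5))))) = Add(-426, Mul(-1, Mul(0, Rational(22, 5)))) = Add(-426, Mul(-1, 0)) = Add(-426, 0) = -426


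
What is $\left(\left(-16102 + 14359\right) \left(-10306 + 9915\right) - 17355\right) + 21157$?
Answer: $685315$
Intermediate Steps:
$\left(\left(-16102 + 14359\right) \left(-10306 + 9915\right) - 17355\right) + 21157 = \left(\left(-1743\right) \left(-391\right) - 17355\right) + 21157 = \left(681513 - 17355\right) + 21157 = 664158 + 21157 = 685315$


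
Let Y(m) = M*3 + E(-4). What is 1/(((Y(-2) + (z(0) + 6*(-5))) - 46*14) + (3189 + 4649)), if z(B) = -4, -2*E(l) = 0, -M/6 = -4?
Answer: 1/7232 ≈ 0.00013827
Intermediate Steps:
M = 24 (M = -6*(-4) = 24)
E(l) = 0 (E(l) = -½*0 = 0)
Y(m) = 72 (Y(m) = 24*3 + 0 = 72 + 0 = 72)
1/(((Y(-2) + (z(0) + 6*(-5))) - 46*14) + (3189 + 4649)) = 1/(((72 + (-4 + 6*(-5))) - 46*14) + (3189 + 4649)) = 1/(((72 + (-4 - 30)) - 644) + 7838) = 1/(((72 - 34) - 644) + 7838) = 1/((38 - 644) + 7838) = 1/(-606 + 7838) = 1/7232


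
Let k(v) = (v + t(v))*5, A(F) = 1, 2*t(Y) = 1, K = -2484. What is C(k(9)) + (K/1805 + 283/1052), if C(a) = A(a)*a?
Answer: 88093497/1898860 ≈ 46.393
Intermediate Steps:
t(Y) = 1/2 (t(Y) = (1/2)*1 = 1/2)
k(v) = 5/2 + 5*v (k(v) = (v + 1/2)*5 = (1/2 + v)*5 = 5/2 + 5*v)
C(a) = a (C(a) = 1*a = a)
C(k(9)) + (K/1805 + 283/1052) = (5/2 + 5*9) + (-2484/1805 + 283/1052) = (5/2 + 45) + (-2484*1/1805 + 283*(1/1052)) = 95/2 + (-2484/1805 + 283/1052) = 95/2 - 2102353/1898860 = 88093497/1898860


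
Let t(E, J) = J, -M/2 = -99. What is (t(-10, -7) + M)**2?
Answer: 36481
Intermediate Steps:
M = 198 (M = -2*(-99) = 198)
(t(-10, -7) + M)**2 = (-7 + 198)**2 = 191**2 = 36481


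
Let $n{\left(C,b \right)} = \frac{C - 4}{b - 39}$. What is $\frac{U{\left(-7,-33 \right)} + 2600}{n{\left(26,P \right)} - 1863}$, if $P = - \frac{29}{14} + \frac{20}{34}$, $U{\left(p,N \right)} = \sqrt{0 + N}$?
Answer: $- \frac{25051000}{17955241} - \frac{9635 i \sqrt{33}}{17955241} \approx -1.3952 - 0.0030826 i$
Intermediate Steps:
$U{\left(p,N \right)} = \sqrt{N}$
$P = - \frac{353}{238}$ ($P = \left(-29\right) \frac{1}{14} + 20 \cdot \frac{1}{34} = - \frac{29}{14} + \frac{10}{17} = - \frac{353}{238} \approx -1.4832$)
$n{\left(C,b \right)} = \frac{-4 + C}{-39 + b}$
$\frac{U{\left(-7,-33 \right)} + 2600}{n{\left(26,P \right)} - 1863} = \frac{\sqrt{-33} + 2600}{\frac{-4 + 26}{-39 - \frac{353}{238}} - 1863} = \frac{i \sqrt{33} + 2600}{\frac{1}{- \frac{9635}{238}} \cdot 22 - 1863} = \frac{2600 + i \sqrt{33}}{\left(- \frac{238}{9635}\right) 22 - 1863} = \frac{2600 + i \sqrt{33}}{- \frac{5236}{9635} - 1863} = \frac{2600 + i \sqrt{33}}{- \frac{17955241}{9635}} = \left(2600 + i \sqrt{33}\right) \left(- \frac{9635}{17955241}\right) = - \frac{25051000}{17955241} - \frac{9635 i \sqrt{33}}{17955241}$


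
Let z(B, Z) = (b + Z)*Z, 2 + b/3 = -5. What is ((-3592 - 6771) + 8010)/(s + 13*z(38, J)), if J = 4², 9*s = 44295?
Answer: -7059/11645 ≈ -0.60618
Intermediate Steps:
b = -21 (b = -6 + 3*(-5) = -6 - 15 = -21)
s = 14765/3 (s = (⅑)*44295 = 14765/3 ≈ 4921.7)
J = 16
z(B, Z) = Z*(-21 + Z) (z(B, Z) = (-21 + Z)*Z = Z*(-21 + Z))
((-3592 - 6771) + 8010)/(s + 13*z(38, J)) = ((-3592 - 6771) + 8010)/(14765/3 + 13*(16*(-21 + 16))) = (-10363 + 8010)/(14765/3 + 13*(16*(-5))) = -2353/(14765/3 + 13*(-80)) = -2353/(14765/3 - 1040) = -2353/11645/3 = -2353*3/11645 = -7059/11645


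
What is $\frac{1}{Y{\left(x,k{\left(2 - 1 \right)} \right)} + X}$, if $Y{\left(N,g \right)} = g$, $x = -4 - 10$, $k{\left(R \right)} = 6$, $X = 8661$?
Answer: $\frac{1}{8667} \approx 0.00011538$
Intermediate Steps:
$x = -14$ ($x = -4 - 10 = -14$)
$\frac{1}{Y{\left(x,k{\left(2 - 1 \right)} \right)} + X} = \frac{1}{6 + 8661} = \frac{1}{8667}$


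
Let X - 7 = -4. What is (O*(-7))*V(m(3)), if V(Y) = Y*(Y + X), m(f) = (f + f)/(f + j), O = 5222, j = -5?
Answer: 0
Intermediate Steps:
X = 3 (X = 7 - 4 = 3)
m(f) = 2*f/(-5 + f) (m(f) = (f + f)/(f - 5) = (2*f)/(-5 + f) = 2*f/(-5 + f))
V(Y) = Y*(3 + Y) (V(Y) = Y*(Y + 3) = Y*(3 + Y))
(O*(-7))*V(m(3)) = (5222*(-7))*((2*3/(-5 + 3))*(3 + 2*3/(-5 + 3))) = -36554*2*3/(-2)*(3 + 2*3/(-2)) = -36554*2*3*(-1/2)*(3 + 2*3*(-1/2)) = -(-109662)*(3 - 3) = -(-109662)*0 = -36554*0 = 0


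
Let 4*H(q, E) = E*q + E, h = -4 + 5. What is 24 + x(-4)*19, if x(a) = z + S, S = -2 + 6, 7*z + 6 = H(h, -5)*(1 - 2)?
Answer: 181/2 ≈ 90.500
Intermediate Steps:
h = 1
H(q, E) = E/4 + E*q/4 (H(q, E) = (E*q + E)/4 = (E + E*q)/4 = E/4 + E*q/4)
z = -½ (z = -6/7 + (((¼)*(-5)*(1 + 1))*(1 - 2))/7 = -6/7 + (((¼)*(-5)*2)*(-1))/7 = -6/7 + (-5/2*(-1))/7 = -6/7 + (⅐)*(5/2) = -6/7 + 5/14 = -½ ≈ -0.50000)
S = 4
x(a) = 7/2 (x(a) = -½ + 4 = 7/2)
24 + x(-4)*19 = 24 + (7/2)*19 = 24 + 133/2 = 181/2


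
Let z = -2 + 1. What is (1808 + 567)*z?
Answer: -2375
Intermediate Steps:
z = -1
(1808 + 567)*z = (1808 + 567)*(-1) = 2375*(-1) = -2375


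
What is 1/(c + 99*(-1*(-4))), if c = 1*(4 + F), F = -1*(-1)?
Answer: 1/401 ≈ 0.0024938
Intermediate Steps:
F = 1
c = 5 (c = 1*(4 + 1) = 1*5 = 5)
1/(c + 99*(-1*(-4))) = 1/(5 + 99*(-1*(-4))) = 1/(5 + 99*4) = 1/(5 + 396) = 1/401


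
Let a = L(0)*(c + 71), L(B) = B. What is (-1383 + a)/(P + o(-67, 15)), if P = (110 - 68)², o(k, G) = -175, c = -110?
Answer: -1383/1589 ≈ -0.87036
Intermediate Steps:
P = 1764 (P = 42² = 1764)
a = 0 (a = 0*(-110 + 71) = 0*(-39) = 0)
(-1383 + a)/(P + o(-67, 15)) = (-1383 + 0)/(1764 - 175) = -1383/1589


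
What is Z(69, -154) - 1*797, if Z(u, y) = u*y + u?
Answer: -11354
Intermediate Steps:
Z(u, y) = u + u*y
Z(69, -154) - 1*797 = 69*(1 - 154) - 1*797 = 69*(-153) - 797 = -10557 - 797 = -11354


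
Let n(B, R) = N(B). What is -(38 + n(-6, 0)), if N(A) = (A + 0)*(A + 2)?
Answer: -62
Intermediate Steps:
N(A) = A*(2 + A)
n(B, R) = B*(2 + B)
-(38 + n(-6, 0)) = -(38 - 6*(2 - 6)) = -(38 - 6*(-4)) = -(38 + 24) = -1*62 = -62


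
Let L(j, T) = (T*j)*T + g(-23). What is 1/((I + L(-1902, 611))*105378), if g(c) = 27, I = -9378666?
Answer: -1/75812640503418 ≈ -1.3190e-14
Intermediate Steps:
L(j, T) = 27 + j*T² (L(j, T) = (T*j)*T + 27 = j*T² + 27 = 27 + j*T²)
1/((I + L(-1902, 611))*105378) = 1/((-9378666 + (27 - 1902*611²))*105378) = (1/105378)/(-9378666 + (27 - 1902*373321)) = (1/105378)/(-9378666 + (27 - 710056542)) = (1/105378)/(-9378666 - 710056515) = (1/105378)/(-719435181) = -1/719435181*1/105378 = -1/75812640503418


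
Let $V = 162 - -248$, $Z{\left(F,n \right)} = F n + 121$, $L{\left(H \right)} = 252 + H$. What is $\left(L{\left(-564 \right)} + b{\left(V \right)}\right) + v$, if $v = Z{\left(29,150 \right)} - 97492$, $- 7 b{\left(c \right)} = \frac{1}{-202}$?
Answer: $- \frac{131972861}{1414} \approx -93333.0$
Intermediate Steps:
$Z{\left(F,n \right)} = 121 + F n$
$V = 410$ ($V = 162 + 248 = 410$)
$b{\left(c \right)} = \frac{1}{1414}$ ($b{\left(c \right)} = - \frac{1}{7 \left(-202\right)} = \left(- \frac{1}{7}\right) \left(- \frac{1}{202}\right) = \frac{1}{1414}$)
$v = -93021$ ($v = \left(121 + 29 \cdot 150\right) - 97492 = \left(121 + 4350\right) - 97492 = 4471 - 97492 = -93021$)
$\left(L{\left(-564 \right)} + b{\left(V \right)}\right) + v = \left(\left(252 - 564\right) + \frac{1}{1414}\right) - 93021 = \left(-312 + \frac{1}{1414}\right) - 93021 = - \frac{441167}{1414} - 93021 = - \frac{131972861}{1414}$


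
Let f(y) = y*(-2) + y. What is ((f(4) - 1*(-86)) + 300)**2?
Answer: 145924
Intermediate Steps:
f(y) = -y (f(y) = -2*y + y = -y)
((f(4) - 1*(-86)) + 300)**2 = ((-1*4 - 1*(-86)) + 300)**2 = ((-4 + 86) + 300)**2 = (82 + 300)**2 = 382**2 = 145924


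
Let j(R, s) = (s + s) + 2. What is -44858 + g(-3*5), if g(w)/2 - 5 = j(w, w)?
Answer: -44904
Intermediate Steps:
j(R, s) = 2 + 2*s (j(R, s) = 2*s + 2 = 2 + 2*s)
g(w) = 14 + 4*w (g(w) = 10 + 2*(2 + 2*w) = 10 + (4 + 4*w) = 14 + 4*w)
-44858 + g(-3*5) = -44858 + (14 + 4*(-3*5)) = -44858 + (14 + 4*(-15)) = -44858 + (14 - 60) = -44858 - 46 = -44904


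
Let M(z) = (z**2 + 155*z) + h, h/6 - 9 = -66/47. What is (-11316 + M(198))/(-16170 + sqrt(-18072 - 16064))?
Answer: -11138332590/3072660673 - 1377654*I*sqrt(8534)/3072660673 ≈ -3.625 - 0.041419*I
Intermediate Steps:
h = 2142/47 (h = 54 + 6*(-66/47) = 54 - 396/47 = 2142/47 ≈ 45.574)
M(z) = 2142/47 + z**2 + 155*z (M(z) = (z**2 + 155*z) + 2142/47 = 2142/47 + z**2 + 155*z)
(-11316 + M(198))/(-16170 + sqrt(-18072 - 16064)) = (-11316 + (2142/47 + 198**2 + 155*198))/(-16170 + sqrt(-18072 - 16064)) = (-11316 + (2142/47 + 39204 + 30690))/(-16170 + sqrt(-34136)) = (-11316 + 3287160/47)/(-16170 + 2*I*sqrt(8534)) = 2755308/(47*(-16170 + 2*I*sqrt(8534)))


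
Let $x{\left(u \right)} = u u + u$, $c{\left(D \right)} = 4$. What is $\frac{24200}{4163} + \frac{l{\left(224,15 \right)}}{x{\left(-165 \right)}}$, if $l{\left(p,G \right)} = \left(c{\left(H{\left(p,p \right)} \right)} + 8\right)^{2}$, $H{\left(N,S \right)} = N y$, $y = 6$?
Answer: $\frac{54620956}{9387565} \approx 5.8184$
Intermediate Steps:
$H{\left(N,S \right)} = 6 N$ ($H{\left(N,S \right)} = N 6 = 6 N$)
$x{\left(u \right)} = u + u^{2}$ ($x{\left(u \right)} = u^{2} + u = u + u^{2}$)
$l{\left(p,G \right)} = 144$ ($l{\left(p,G \right)} = \left(4 + 8\right)^{2} = 12^{2} = 144$)
$\frac{24200}{4163} + \frac{l{\left(224,15 \right)}}{x{\left(-165 \right)}} = \frac{24200}{4163} + \frac{144}{\left(-165\right) \left(1 - 165\right)} = 24200 \cdot \frac{1}{4163} + \frac{144}{\left(-165\right) \left(-164\right)} = \frac{24200}{4163} + \frac{144}{27060} = \frac{24200}{4163} + 144 \cdot \frac{1}{27060} = \frac{24200}{4163} + \frac{12}{2255} = \frac{54620956}{9387565}$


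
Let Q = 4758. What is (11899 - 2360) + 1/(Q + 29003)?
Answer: 322046180/33761 ≈ 9539.0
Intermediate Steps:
(11899 - 2360) + 1/(Q + 29003) = (11899 - 2360) + 1/(4758 + 29003) = 9539 + 1/33761 = 322046180/33761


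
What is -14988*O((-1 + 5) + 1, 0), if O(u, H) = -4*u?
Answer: 299760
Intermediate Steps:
-14988*O((-1 + 5) + 1, 0) = -(-59952)*((-1 + 5) + 1) = -(-59952)*(4 + 1) = -(-59952)*5 = -14988*(-20) = 299760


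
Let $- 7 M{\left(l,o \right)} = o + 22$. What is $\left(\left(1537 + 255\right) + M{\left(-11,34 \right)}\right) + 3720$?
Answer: $5504$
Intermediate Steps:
$M{\left(l,o \right)} = - \frac{22}{7} - \frac{o}{7}$ ($M{\left(l,o \right)} = - \frac{o + 22}{7} = - \frac{22 + o}{7} = - \frac{22}{7} - \frac{o}{7}$)
$\left(\left(1537 + 255\right) + M{\left(-11,34 \right)}\right) + 3720 = \left(\left(1537 + 255\right) - 8\right) + 3720 = \left(1792 - 8\right) + 3720 = 1784 + 3720 = 5504$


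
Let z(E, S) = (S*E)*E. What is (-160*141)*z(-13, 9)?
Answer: -34313760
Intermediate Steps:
z(E, S) = S*E² (z(E, S) = (E*S)*E = S*E²)
(-160*141)*z(-13, 9) = (-160*141)*(9*(-13)²) = -203040*169 = -22560*1521 = -34313760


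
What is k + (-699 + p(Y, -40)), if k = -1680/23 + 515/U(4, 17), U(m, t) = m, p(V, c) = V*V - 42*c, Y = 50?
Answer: 325377/92 ≈ 3536.7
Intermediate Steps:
p(V, c) = V² - 42*c
k = 5125/92 (k = -1680/23 + 515/4 = 5125/92 ≈ 55.707)
k + (-699 + p(Y, -40)) = 5125/92 + (-699 + (50² - 42*(-40))) = 5125/92 + (-699 + (2500 + 1680)) = 5125/92 + (-699 + 4180) = 5125/92 + 3481 = 325377/92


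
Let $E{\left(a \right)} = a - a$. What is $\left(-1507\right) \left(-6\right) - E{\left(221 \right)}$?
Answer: $9042$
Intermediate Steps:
$E{\left(a \right)} = 0$
$\left(-1507\right) \left(-6\right) - E{\left(221 \right)} = \left(-1507\right) \left(-6\right) - 0 = 9042 + 0 = 9042$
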